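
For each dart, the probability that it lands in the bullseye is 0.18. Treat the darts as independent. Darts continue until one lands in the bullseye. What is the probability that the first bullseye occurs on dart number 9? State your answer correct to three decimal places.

0.037

Geometric (trials to first success), p = 0.18.
P(Y = 9) = (1−p)^8 · p = 0.20441 · 0.18 = 0.03679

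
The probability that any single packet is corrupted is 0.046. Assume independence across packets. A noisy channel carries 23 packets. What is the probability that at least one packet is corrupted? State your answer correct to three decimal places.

0.661

P(at least one) = 1 − P(none) = 1 − (1 − 0.046)^23
= 1 − 0.33854 = 0.66146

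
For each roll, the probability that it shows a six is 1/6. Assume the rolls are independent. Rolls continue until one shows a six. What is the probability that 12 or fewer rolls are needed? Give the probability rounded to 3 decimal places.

0.888

Y = number of rolls to the first success; geometric, p = 0.166667.
P(Y ≤ 12) = 1 − (1−p)^12 = 1 − 0.11216 = 0.88784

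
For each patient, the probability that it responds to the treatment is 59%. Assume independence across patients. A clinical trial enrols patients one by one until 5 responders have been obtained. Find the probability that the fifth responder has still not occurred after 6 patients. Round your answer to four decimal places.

Needing more than 6 patients ⇔ fewer than 5 successes in the first 6. With X ~ Binomial(6, 0.59), P(Y > 6) = P(X ≤ 4).
  k=0: C(6,0)·0.59^0·0.41^6 = 0.004750
  k=1: C(6,1)·0.59^1·0.41^5 = 0.041013
  k=2: C(6,2)·0.59^2·0.41^4 = 0.147547
  k=3: C(6,3)·0.59^3·0.41^3 = 0.283099
  k=4: C(6,4)·0.59^4·0.41^2 = 0.305539
P(X ≤ 4) = 0.781948

0.7819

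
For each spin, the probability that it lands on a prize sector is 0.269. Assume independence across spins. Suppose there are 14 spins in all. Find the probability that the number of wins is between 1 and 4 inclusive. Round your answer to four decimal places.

X ~ Binomial(14, 0.269); P(1 ≤ X ≤ 4) = Σ C(14,k) p^k (1−p)^(14−k) over k:
  k=1: C(14,1)·0.269^1·0.731^13 = 0.064092
  k=2: C(14,2)·0.269^2·0.731^12 = 0.153304
  k=3: C(14,3)·0.269^3·0.731^11 = 0.225657
  k=4: C(14,4)·0.269^4·0.731^10 = 0.228358
Total = 0.671412

0.6714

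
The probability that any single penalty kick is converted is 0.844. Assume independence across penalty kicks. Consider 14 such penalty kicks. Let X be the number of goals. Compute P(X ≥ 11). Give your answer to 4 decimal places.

0.8371

X ~ Binomial(14, 0.844); P(X ≥ 11) = Σ C(14,k) p^k (1−p)^(14−k) over k:
  k=11: C(14,11)·0.844^11·0.156^3 = 0.213915
  k=12: C(14,12)·0.844^12·0.156^2 = 0.289334
  k=13: C(14,13)·0.844^13·0.156^1 = 0.240827
  k=14: C(14,14)·0.844^14·0.156^0 = 0.093067
Total = 0.837143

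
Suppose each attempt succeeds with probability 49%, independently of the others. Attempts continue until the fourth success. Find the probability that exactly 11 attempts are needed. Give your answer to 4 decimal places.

Y = trial on which the fourth success occurs; negative binomial, r=4, p=0.49.
P(Y=11) = C(10,3) · p^4 · (1−p)^7
= 120 · 0.057648 · 0.0089741 = 0.062081

0.0621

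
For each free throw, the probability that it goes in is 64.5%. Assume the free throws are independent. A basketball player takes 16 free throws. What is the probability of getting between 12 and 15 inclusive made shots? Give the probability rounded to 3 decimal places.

0.274

X ~ Binomial(16, 0.645); P(12 ≤ X ≤ 15) = Σ C(16,k) p^k (1−p)^(16−k) over k:
  k=12: C(16,12)·0.645^12·0.355^4 = 0.14987
  k=13: C(16,13)·0.645^13·0.355^3 = 0.08378
  k=14: C(16,14)·0.645^14·0.355^2 = 0.03262
  k=15: C(16,15)·0.645^15·0.355^1 = 0.00790
Total = 0.27417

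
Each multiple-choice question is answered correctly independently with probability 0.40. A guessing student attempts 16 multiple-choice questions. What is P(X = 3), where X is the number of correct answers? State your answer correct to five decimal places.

X ~ Binomial(n=16, p=0.40).
P(X=3) = C(16,3) · p^3 · (1−p)^13
= 560 · 0.064 · 0.0013061 = 0.0468095

0.04681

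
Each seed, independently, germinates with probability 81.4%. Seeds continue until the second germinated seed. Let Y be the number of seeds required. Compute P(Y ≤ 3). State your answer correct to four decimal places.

0.9091

Finishing within 3 seeds ⇔ at least 2 successes in the first 3. With X ~ Binomial(3, 0.814), P(Y ≤ 3) = 1 − P(X ≤ 1).
  k=0: C(3,0)·0.814^0·0.186^3 = 0.006435
  k=1: C(3,1)·0.814^1·0.186^2 = 0.084483
1 − 0.090918 = 0.909082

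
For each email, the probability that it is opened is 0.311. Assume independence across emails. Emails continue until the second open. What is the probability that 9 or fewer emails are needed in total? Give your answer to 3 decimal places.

Finishing within 9 emails ⇔ at least 2 successes in the first 9. With X ~ Binomial(9, 0.311), P(Y ≤ 9) = 1 − P(X ≤ 1).
  k=0: C(9,0)·0.311^0·0.689^9 = 0.03499
  k=1: C(9,1)·0.311^1·0.689^8 = 0.14215
1 − 0.17715 = 0.82285

0.823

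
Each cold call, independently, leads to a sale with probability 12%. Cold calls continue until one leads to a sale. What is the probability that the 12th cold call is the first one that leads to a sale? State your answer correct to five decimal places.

0.02941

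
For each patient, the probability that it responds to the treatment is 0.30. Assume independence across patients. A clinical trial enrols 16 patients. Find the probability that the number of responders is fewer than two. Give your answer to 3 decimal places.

X ~ Binomial(16, 0.30); P(X ≤ 1) = Σ C(16,k) p^k (1−p)^(16−k) over k:
  k=0: C(16,0)·0.30^0·0.70^16 = 0.00332
  k=1: C(16,1)·0.30^1·0.70^15 = 0.02279
Total = 0.02611

0.026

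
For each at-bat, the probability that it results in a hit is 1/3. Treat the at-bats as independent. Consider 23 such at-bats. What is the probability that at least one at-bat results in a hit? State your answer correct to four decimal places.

0.9999

P(at least one) = 1 − P(none) = 1 − (1 − 0.333333)^23
= 1 − 0.000089 = 0.999911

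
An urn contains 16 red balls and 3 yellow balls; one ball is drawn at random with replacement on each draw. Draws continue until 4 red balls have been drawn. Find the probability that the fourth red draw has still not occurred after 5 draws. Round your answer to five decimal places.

Needing more than 5 draws ⇔ fewer than 4 successes in the first 5. With X ~ Binomial(5, 0.842105), P(Y > 5) = P(X ≤ 3).
  k=0: C(5,0)·0.842105^0·0.157895^5 = 0.0000981
  k=1: C(5,1)·0.842105^1·0.157895^4 = 0.0026170
  k=2: C(5,2)·0.842105^2·0.157895^3 = 0.0279149
  k=3: C(5,3)·0.842105^3·0.157895^2 = 0.1488793
P(X ≤ 3) = 0.1795094

0.17951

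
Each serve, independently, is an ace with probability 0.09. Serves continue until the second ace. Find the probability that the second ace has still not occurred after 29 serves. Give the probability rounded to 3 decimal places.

0.251

Needing more than 29 serves ⇔ fewer than 2 successes in the first 29. With X ~ Binomial(29, 0.09), P(Y > 29) = P(X ≤ 1).
  k=0: C(29,0)·0.09^0·0.91^29 = 0.06489
  k=1: C(29,1)·0.09^1·0.91^28 = 0.18612
P(X ≤ 1) = 0.25102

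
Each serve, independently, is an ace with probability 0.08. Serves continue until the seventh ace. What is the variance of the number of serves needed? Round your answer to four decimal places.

Y = total serves until the seventh success; negative binomial with r=7, p=0.08.
Var(Y) = r(1−p)/p² = 7·0.92 / 0.08² = 1006.250000

1006.2500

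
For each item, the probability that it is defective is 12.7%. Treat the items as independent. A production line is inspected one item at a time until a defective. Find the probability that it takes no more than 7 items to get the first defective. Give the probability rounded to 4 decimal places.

0.6135

Y = number of items to the first success; geometric, p = 0.127.
P(Y ≤ 7) = 1 − (1−p)^7 = 1 − 0.386456 = 0.613544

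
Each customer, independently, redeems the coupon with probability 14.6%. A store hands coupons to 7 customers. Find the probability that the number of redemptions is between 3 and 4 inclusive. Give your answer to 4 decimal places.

0.0678

X ~ Binomial(7, 0.146); P(3 ≤ X ≤ 4) = Σ C(7,k) p^k (1−p)^(7−k) over k:
  k=3: C(7,3)·0.146^3·0.854^4 = 0.057937
  k=4: C(7,4)·0.146^4·0.854^3 = 0.009905
Total = 0.067842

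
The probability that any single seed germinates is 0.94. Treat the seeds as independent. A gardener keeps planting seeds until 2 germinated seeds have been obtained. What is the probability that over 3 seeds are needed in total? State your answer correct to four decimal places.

0.0104

Needing more than 3 seeds ⇔ fewer than 2 successes in the first 3. With X ~ Binomial(3, 0.94), P(Y > 3) = P(X ≤ 1).
  k=0: C(3,0)·0.94^0·0.06^3 = 0.000216
  k=1: C(3,1)·0.94^1·0.06^2 = 0.010152
P(X ≤ 1) = 0.010368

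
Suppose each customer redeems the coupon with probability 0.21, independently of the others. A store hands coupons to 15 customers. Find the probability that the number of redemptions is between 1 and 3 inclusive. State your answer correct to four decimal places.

0.5813

X ~ Binomial(15, 0.21); P(1 ≤ X ≤ 3) = Σ C(15,k) p^k (1−p)^(15−k) over k:
  k=1: C(15,1)·0.21^1·0.79^14 = 0.116169
  k=2: C(15,2)·0.21^2·0.79^13 = 0.216162
  k=3: C(15,3)·0.21^3·0.79^12 = 0.248997
Total = 0.581328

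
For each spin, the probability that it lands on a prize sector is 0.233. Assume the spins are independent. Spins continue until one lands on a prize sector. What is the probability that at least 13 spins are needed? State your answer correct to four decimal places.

Y = number of spins to the first success; geometric, p = 0.233.
P(Y > 12) = P(first 12 all fail) = (1−p)^12 = 0.041452

0.0415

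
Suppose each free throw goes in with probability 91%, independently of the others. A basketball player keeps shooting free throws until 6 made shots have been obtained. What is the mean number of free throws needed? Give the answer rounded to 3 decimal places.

Y = total free throws until the sixth success; negative binomial with r=6, p=0.91.
E[Y] = r / p = 6 / 0.91 = 6.59341

6.593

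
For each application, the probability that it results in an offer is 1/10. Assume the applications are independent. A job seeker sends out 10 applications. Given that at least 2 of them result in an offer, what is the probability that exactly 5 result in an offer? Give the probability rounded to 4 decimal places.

X ~ Binomial(10, 0.10). Want P(X=5 | X≥2) = P(X=5) / P(X≥2).
P(X=5) = C(10,5)·0.10^5·0.90^5 = 0.001488
P(X≥2) = 1 − 0.348678 − 0.387420 = 0.263901
Ratio = 0.001488 / 0.263901 = 0.005639

0.0056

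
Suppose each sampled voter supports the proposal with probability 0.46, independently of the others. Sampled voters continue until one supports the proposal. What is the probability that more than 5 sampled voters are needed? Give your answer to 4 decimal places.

0.0459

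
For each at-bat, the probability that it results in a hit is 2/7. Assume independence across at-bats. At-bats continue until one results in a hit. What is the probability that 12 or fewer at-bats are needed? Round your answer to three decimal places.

Y = number of at-bats to the first success; geometric, p = 0.285714.
P(Y ≤ 12) = 1 − (1−p)^12 = 1 − 0.01764 = 0.98236

0.982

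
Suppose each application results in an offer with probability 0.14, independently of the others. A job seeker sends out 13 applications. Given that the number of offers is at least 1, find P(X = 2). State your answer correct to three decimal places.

X ~ Binomial(13, 0.14). Want P(X=2 | X≥1) = P(X=2) / P(X≥1).
P(X=2) = C(13,2)·0.14^2·0.86^11 = 0.29096
P(X≥1) = 1 − 0.14076 = 0.85924
Ratio = 0.29096 / 0.85924 = 0.33863

0.339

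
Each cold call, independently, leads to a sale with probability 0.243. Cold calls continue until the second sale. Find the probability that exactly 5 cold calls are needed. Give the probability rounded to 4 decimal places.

Y = trial on which the second success occurs; negative binomial, r=2, p=0.243.
P(Y=5) = C(4,1) · p^2 · (1−p)^3
= 4 · 0.059049 · 0.4338 = 0.102461

0.1025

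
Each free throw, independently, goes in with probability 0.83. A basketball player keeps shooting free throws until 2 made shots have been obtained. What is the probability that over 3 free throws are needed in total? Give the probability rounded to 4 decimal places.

0.0769

Needing more than 3 free throws ⇔ fewer than 2 successes in the first 3. With X ~ Binomial(3, 0.83), P(Y > 3) = P(X ≤ 1).
  k=0: C(3,0)·0.83^0·0.17^3 = 0.004913
  k=1: C(3,1)·0.83^1·0.17^2 = 0.071961
P(X ≤ 1) = 0.076874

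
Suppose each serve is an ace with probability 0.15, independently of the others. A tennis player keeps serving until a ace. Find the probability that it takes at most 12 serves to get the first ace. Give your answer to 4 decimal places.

0.8578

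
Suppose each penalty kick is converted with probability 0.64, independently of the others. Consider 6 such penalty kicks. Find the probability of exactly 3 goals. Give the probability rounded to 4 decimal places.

0.2446

X ~ Binomial(n=6, p=0.64).
P(X=3) = C(6,3) · p^3 · (1−p)^3
= 20 · 0.26214 · 0.046656 = 0.244612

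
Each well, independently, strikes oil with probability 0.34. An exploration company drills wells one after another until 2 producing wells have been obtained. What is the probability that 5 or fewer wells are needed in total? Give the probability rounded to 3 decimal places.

Finishing within 5 wells ⇔ at least 2 successes in the first 5. With X ~ Binomial(5, 0.34), P(Y ≤ 5) = 1 − P(X ≤ 1).
  k=0: C(5,0)·0.34^0·0.66^5 = 0.12523
  k=1: C(5,1)·0.34^1·0.66^4 = 0.32257
1 − 0.44780 = 0.55220

0.552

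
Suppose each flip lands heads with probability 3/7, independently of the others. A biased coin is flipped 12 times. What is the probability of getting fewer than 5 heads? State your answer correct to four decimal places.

X ~ Binomial(12, 0.428571); P(X ≤ 4) = Σ C(12,k) p^k (1−p)^(12−k) over k:
  k=0: C(12,0)·0.428571^0·0.571429^12 = 0.001212
  k=1: C(12,1)·0.428571^1·0.571429^11 = 0.010909
  k=2: C(12,2)·0.428571^2·0.571429^10 = 0.045000
  k=3: C(12,3)·0.428571^3·0.571429^9 = 0.112499
  k=4: C(12,4)·0.428571^4·0.571429^8 = 0.189843
Total = 0.359463

0.3595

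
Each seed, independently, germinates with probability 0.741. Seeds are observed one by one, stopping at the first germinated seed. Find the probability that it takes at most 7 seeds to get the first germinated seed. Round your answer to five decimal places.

Y = number of seeds to the first success; geometric, p = 0.741.
P(Y ≤ 7) = 1 − (1−p)^7 = 1 − 0.0000782 = 0.9999218

0.99992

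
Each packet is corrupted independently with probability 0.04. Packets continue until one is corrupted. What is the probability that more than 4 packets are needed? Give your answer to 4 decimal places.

0.8493

Y = number of packets to the first success; geometric, p = 0.04.
P(Y > 4) = P(first 4 all fail) = (1−p)^4 = 0.849347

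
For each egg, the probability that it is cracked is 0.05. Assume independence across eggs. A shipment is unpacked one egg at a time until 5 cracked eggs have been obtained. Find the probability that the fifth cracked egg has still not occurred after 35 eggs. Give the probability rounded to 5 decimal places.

0.97097

Needing more than 35 eggs ⇔ fewer than 5 successes in the first 35. With X ~ Binomial(35, 0.05), P(Y > 35) = P(X ≤ 4).
  k=0: C(35,0)·0.05^0·0.95^35 = 0.1660834
  k=1: C(35,1)·0.05^1·0.95^34 = 0.3059431
  k=2: C(35,2)·0.05^2·0.95^33 = 0.2737385
  k=3: C(35,3)·0.05^3·0.95^32 = 0.1584802
  k=4: C(35,4)·0.05^4·0.95^31 = 0.0667285
P(X ≤ 4) = 0.9709737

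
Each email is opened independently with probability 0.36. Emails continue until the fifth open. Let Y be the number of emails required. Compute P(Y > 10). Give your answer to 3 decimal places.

Needing more than 10 emails ⇔ fewer than 5 successes in the first 10. With X ~ Binomial(10, 0.36), P(Y > 10) = P(X ≤ 4).
  k=0: C(10,0)·0.36^0·0.64^10 = 0.01153
  k=1: C(10,1)·0.36^1·0.64^9 = 0.06485
  k=2: C(10,2)·0.36^2·0.64^8 = 0.16416
  k=3: C(10,3)·0.36^3·0.64^7 = 0.24623
  k=4: C(10,4)·0.36^4·0.64^6 = 0.24239
P(X ≤ 4) = 0.72916

0.729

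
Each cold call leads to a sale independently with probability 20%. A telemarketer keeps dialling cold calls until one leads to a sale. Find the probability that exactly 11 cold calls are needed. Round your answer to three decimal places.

0.021

Geometric (trials to first success), p = 0.20.
P(Y = 11) = (1−p)^10 · p = 0.10737 · 0.20 = 0.02147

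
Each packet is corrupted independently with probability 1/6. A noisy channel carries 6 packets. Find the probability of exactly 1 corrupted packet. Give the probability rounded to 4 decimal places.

0.4019

X ~ Binomial(n=6, p=0.166667).
P(X=1) = C(6,1) · p^1 · (1−p)^5
= 6 · 0.16667 · 0.40188 = 0.401878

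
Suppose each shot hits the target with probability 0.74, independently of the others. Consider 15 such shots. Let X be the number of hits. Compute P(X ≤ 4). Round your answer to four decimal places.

0.0002

X ~ Binomial(15, 0.74); P(X ≤ 4) = Σ C(15,k) p^k (1−p)^(15−k) over k:
  k=0: C(15,0)·0.74^0·0.26^15 = 0.000000
  k=1: C(15,1)·0.74^1·0.26^14 = 0.000000
  k=2: C(15,2)·0.74^2·0.26^13 = 0.000001
  k=3: C(15,3)·0.74^3·0.26^12 = 0.000018
  k=4: C(15,4)·0.74^4·0.26^11 = 0.000150
Total = 0.000169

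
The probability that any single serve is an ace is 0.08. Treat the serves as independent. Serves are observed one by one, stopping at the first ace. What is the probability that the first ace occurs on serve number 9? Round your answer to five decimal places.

Geometric (trials to first success), p = 0.08.
P(Y = 9) = (1−p)^8 · p = 0.51322 · 0.08 = 0.0410575

0.04106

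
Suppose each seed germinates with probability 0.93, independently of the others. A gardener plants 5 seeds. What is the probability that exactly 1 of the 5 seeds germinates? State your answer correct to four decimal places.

X ~ Binomial(n=5, p=0.93).
P(X=1) = C(5,1) · p^1 · (1−p)^4
= 5 · 0.93 · 2.401e-05 = 0.000112

0.0001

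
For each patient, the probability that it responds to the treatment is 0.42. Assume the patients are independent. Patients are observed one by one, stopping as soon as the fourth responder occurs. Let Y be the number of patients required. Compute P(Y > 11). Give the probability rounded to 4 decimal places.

0.2510

Needing more than 11 patients ⇔ fewer than 4 successes in the first 11. With X ~ Binomial(11, 0.42), P(Y > 11) = P(X ≤ 3).
  k=0: C(11,0)·0.42^0·0.58^11 = 0.002499
  k=1: C(11,1)·0.42^1·0.58^10 = 0.019903
  k=2: C(11,2)·0.42^2·0.58^9 = 0.072063
  k=3: C(11,3)·0.42^3·0.58^8 = 0.156551
P(X ≤ 3) = 0.251016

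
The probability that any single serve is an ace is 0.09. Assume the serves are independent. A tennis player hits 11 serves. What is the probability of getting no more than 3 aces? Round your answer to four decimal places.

X ~ Binomial(11, 0.09); P(X ≤ 3) = Σ C(11,k) p^k (1−p)^(11−k) over k:
  k=0: C(11,0)·0.09^0·0.91^11 = 0.354369
  k=1: C(11,1)·0.09^1·0.91^10 = 0.385522
  k=2: C(11,2)·0.09^2·0.91^9 = 0.190643
  k=3: C(11,3)·0.09^3·0.91^8 = 0.056564
Total = 0.987098

0.9871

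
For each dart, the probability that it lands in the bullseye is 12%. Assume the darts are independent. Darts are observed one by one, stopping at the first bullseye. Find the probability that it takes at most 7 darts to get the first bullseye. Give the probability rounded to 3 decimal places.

0.591

Y = number of darts to the first success; geometric, p = 0.12.
P(Y ≤ 7) = 1 − (1−p)^7 = 1 − 0.40868 = 0.59132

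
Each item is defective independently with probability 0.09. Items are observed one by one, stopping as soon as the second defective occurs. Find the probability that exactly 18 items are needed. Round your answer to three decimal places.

0.030

Y = trial on which the second success occurs; negative binomial, r=2, p=0.09.
P(Y=18) = C(17,1) · p^2 · (1−p)^16
= 17 · 0.0081 · 0.22114 = 0.03045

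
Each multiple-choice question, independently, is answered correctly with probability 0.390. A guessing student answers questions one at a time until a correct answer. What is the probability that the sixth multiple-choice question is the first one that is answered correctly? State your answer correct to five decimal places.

Geometric (trials to first success), p = 0.39.
P(Y = 6) = (1−p)^5 · p = 0.08446 · 0.39 = 0.0329393

0.03294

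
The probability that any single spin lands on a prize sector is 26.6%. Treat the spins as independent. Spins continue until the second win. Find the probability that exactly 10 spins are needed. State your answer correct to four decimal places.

0.0537

Y = trial on which the second success occurs; negative binomial, r=2, p=0.266.
P(Y=10) = C(9,1) · p^2 · (1−p)^8
= 9 · 0.070756 · 0.08425 = 0.053651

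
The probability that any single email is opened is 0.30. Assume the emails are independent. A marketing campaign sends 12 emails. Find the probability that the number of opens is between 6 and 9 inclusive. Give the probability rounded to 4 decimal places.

0.1176

X ~ Binomial(12, 0.30); P(6 ≤ X ≤ 9) = Σ C(12,k) p^k (1−p)^(12−k) over k:
  k=6: C(12,6)·0.30^6·0.70^6 = 0.079248
  k=7: C(12,7)·0.30^7·0.70^5 = 0.029111
  k=8: C(12,8)·0.30^8·0.70^4 = 0.007798
  k=9: C(12,9)·0.30^9·0.70^3 = 0.001485
Total = 0.117642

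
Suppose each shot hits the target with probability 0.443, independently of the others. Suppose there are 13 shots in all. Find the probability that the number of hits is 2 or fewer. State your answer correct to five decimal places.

X ~ Binomial(13, 0.443); P(X ≤ 2) = Σ C(13,k) p^k (1−p)^(13−k) over k:
  k=0: C(13,0)·0.443^0·0.557^13 = 0.0004967
  k=1: C(13,1)·0.443^1·0.557^12 = 0.0051358
  k=2: C(13,2)·0.443^2·0.557^11 = 0.0245081
Total = 0.0301406

0.03014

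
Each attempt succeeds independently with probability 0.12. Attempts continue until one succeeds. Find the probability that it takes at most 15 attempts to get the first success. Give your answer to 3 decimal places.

0.853

Y = number of attempts to the first success; geometric, p = 0.12.
P(Y ≤ 15) = 1 − (1−p)^15 = 1 − 0.14697 = 0.85303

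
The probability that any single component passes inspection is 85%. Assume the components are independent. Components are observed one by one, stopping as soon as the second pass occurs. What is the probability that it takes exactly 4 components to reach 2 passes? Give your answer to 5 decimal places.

0.04877

Y = trial on which the second success occurs; negative binomial, r=2, p=0.85.
P(Y=4) = C(3,1) · p^2 · (1−p)^2
= 3 · 0.7225 · 0.0225 = 0.0487687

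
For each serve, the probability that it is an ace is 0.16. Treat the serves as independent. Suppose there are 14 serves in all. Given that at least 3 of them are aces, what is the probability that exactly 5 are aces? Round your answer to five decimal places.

0.11116

X ~ Binomial(14, 0.16). Want P(X=5 | X≥3) = P(X=5) / P(X≥3).
P(X=5) = C(14,5)·0.16^5·0.84^9 = 0.0437097
P(X≥3) = 1 − 0.0870783 − 0.2322088 − 0.2874967 = 0.3932162
Ratio = 0.0437097 / 0.3932162 = 0.1111594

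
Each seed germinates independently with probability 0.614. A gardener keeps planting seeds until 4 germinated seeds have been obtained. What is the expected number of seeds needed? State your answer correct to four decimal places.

Y = total seeds until the fourth success; negative binomial with r=4, p=0.614.
E[Y] = r / p = 4 / 0.614 = 6.514658

6.5147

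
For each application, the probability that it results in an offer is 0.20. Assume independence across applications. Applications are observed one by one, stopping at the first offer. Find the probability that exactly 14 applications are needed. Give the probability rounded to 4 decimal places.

0.0110

Geometric (trials to first success), p = 0.20.
P(Y = 14) = (1−p)^13 · p = 0.054976 · 0.20 = 0.010995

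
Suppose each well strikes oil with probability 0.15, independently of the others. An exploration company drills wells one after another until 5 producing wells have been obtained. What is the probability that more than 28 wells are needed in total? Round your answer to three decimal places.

0.587

Needing more than 28 wells ⇔ fewer than 5 successes in the first 28. With X ~ Binomial(28, 0.15), P(Y > 28) = P(X ≤ 4).
  k=0: C(28,0)·0.15^0·0.85^28 = 0.01056
  k=1: C(28,1)·0.15^1·0.85^27 = 0.05219
  k=2: C(28,2)·0.15^2·0.85^26 = 0.12433
  k=3: C(28,3)·0.15^3·0.85^25 = 0.19015
  k=4: C(28,4)·0.15^4·0.85^24 = 0.20972
P(X ≤ 4) = 0.58694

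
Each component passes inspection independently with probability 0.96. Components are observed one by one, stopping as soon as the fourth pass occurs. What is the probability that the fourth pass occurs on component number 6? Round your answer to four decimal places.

0.0136

Y = trial on which the fourth success occurs; negative binomial, r=4, p=0.96.
P(Y=6) = C(5,3) · p^4 · (1−p)^2
= 10 · 0.84935 · 0.0016 = 0.013590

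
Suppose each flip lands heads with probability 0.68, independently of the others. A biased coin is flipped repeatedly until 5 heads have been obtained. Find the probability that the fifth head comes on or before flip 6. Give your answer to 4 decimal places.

Finishing within 6 flips ⇔ at least 5 successes in the first 6. With X ~ Binomial(6, 0.68), P(Y ≤ 6) = 1 − P(X ≤ 4).
  k=0: C(6,0)·0.68^0·0.32^6 = 0.001074
  k=1: C(6,1)·0.68^1·0.32^5 = 0.013690
  k=2: C(6,2)·0.68^2·0.32^4 = 0.072729
  k=3: C(6,3)·0.68^3·0.32^3 = 0.206066
  k=4: C(6,4)·0.68^4·0.32^2 = 0.328418
1 − 0.621977 = 0.378023

0.3780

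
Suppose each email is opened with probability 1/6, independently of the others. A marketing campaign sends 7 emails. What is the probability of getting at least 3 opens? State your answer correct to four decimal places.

0.0958

X ~ Binomial(7, 0.166667); P(X ≥ 3) = Σ C(7,k) p^k (1−p)^(7−k) over k:
  k=3: C(7,3)·0.166667^3·0.833333^4 = 0.078143
  k=4: C(7,4)·0.166667^4·0.833333^3 = 0.015629
  k=5: C(7,5)·0.166667^5·0.833333^2 = 0.001875
  k=6: C(7,6)·0.166667^6·0.833333^1 = 0.000125
  k=7: C(7,7)·0.166667^7·0.833333^0 = 0.000004
Total = 0.095775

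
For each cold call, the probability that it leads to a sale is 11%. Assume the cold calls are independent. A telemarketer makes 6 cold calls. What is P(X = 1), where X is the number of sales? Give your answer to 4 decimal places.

X ~ Binomial(n=6, p=0.11).
P(X=1) = C(6,1) · p^1 · (1−p)^5
= 6 · 0.11 · 0.55841 = 0.368548

0.3685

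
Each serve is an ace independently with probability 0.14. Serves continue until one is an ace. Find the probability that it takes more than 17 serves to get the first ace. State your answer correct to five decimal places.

0.07700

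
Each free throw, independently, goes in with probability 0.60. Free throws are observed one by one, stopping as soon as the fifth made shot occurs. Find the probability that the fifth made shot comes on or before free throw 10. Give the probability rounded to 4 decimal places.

0.8338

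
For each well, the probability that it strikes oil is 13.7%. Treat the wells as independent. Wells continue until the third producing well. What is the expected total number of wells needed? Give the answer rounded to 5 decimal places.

21.89781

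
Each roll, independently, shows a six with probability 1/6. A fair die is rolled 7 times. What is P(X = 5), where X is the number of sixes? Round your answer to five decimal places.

X ~ Binomial(n=7, p=0.166667).
P(X=5) = C(7,5) · p^5 · (1−p)^2
= 21 · 0.0001286 · 0.69444 = 0.0018754

0.00188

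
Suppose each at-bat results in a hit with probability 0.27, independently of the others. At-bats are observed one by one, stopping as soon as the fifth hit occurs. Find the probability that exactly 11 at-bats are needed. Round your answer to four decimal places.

Y = trial on which the fifth success occurs; negative binomial, r=5, p=0.27.
P(Y=11) = C(10,4) · p^5 · (1−p)^6
= 210 · 0.0014349 · 0.15133 = 0.045601

0.0456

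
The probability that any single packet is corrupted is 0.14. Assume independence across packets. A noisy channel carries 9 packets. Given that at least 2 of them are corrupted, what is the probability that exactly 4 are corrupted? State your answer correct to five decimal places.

0.06227

X ~ Binomial(9, 0.14). Want P(X=4 | X≥2) = P(X=4) / P(X≥2).
P(X=4) = C(9,4)·0.14^4·0.86^5 = 0.0227706
P(X≥2) = 1 − 0.2573274 − 0.3770146 = 0.3656580
Ratio = 0.0227706 / 0.3656580 = 0.0622730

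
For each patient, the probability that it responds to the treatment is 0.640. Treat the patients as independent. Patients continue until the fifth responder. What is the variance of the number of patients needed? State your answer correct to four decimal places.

4.3945

Y = total patients until the fifth success; negative binomial with r=5, p=0.64.
Var(Y) = r(1−p)/p² = 5·0.36 / 0.64² = 4.394531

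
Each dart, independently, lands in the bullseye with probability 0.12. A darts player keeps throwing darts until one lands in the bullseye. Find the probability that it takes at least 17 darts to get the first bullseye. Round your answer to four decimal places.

0.1293

Y = number of darts to the first success; geometric, p = 0.12.
P(Y > 16) = P(first 16 all fail) = (1−p)^16 = 0.129337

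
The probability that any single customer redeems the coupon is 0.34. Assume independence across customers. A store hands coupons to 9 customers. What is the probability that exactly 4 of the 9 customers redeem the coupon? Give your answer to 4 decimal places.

X ~ Binomial(n=9, p=0.34).
P(X=4) = C(9,4) · p^4 · (1−p)^5
= 126 · 0.013363 · 0.12523 = 0.210866

0.2109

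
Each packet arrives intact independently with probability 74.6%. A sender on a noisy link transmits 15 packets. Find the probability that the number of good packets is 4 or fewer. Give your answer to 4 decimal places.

0.0001

X ~ Binomial(15, 0.746); P(X ≤ 4) = Σ C(15,k) p^k (1−p)^(15−k) over k:
  k=0: C(15,0)·0.746^0·0.254^15 = 0.000000
  k=1: C(15,1)·0.746^1·0.254^14 = 0.000000
  k=2: C(15,2)·0.746^2·0.254^13 = 0.000001
  k=3: C(15,3)·0.746^3·0.254^12 = 0.000014
  k=4: C(15,4)·0.746^4·0.254^11 = 0.000120
Total = 0.000135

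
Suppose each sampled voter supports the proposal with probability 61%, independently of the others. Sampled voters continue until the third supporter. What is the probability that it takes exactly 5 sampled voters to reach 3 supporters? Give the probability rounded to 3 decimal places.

0.207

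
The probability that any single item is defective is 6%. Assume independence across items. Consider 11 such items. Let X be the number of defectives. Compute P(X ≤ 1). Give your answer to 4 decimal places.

X ~ Binomial(11, 0.06); P(X ≤ 1) = Σ C(11,k) p^k (1−p)^(11−k) over k:
  k=0: C(11,0)·0.06^0·0.94^11 = 0.506298
  k=1: C(11,1)·0.06^1·0.94^10 = 0.355486
Total = 0.861784

0.8618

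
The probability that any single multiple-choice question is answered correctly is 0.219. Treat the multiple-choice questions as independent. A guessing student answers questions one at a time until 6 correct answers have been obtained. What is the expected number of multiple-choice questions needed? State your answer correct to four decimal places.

Y = total multiple-choice questions until the sixth success; negative binomial with r=6, p=0.219.
E[Y] = r / p = 6 / 0.219 = 27.397260

27.3973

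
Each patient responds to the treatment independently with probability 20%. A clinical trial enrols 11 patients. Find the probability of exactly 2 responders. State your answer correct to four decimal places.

0.2953

X ~ Binomial(n=11, p=0.20).
P(X=2) = C(11,2) · p^2 · (1−p)^9
= 55 · 0.04 · 0.13422 = 0.295279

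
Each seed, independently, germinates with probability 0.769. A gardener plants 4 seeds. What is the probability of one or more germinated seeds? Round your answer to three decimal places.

P(at least one) = 1 − P(none) = 1 − (1 − 0.769)^4
= 1 − 0.00285 = 0.99715

0.997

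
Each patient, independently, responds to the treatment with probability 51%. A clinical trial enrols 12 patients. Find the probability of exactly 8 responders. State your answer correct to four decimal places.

0.1306

X ~ Binomial(n=12, p=0.51).
P(X=8) = C(12,8) · p^8 · (1−p)^4
= 495 · 0.0045768 · 0.057648 = 0.130602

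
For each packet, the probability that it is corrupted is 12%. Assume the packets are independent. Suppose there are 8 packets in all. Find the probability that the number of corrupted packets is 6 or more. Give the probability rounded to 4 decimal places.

0.0001

X ~ Binomial(8, 0.12); P(X ≥ 6) = Σ C(8,k) p^k (1−p)^(8−k) over k:
  k=6: C(8,6)·0.12^6·0.88^2 = 0.000065
  k=7: C(8,7)·0.12^7·0.88^1 = 0.000003
  k=8: C(8,8)·0.12^8·0.88^0 = 0.000000
Total = 0.000067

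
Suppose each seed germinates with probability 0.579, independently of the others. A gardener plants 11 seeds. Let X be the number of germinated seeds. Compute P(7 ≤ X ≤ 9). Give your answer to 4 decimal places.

0.4529

X ~ Binomial(11, 0.579); P(7 ≤ X ≤ 9) = Σ C(11,k) p^k (1−p)^(11−k) over k:
  k=7: C(11,7)·0.579^7·0.421^4 = 0.226148
  k=8: C(11,8)·0.579^8·0.421^3 = 0.155510
  k=9: C(11,9)·0.579^9·0.421^2 = 0.071291
Total = 0.452949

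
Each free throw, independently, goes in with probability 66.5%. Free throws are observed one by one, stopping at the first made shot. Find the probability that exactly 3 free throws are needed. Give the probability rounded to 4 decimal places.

0.0746

Geometric (trials to first success), p = 0.665.
P(Y = 3) = (1−p)^2 · p = 0.11223 · 0.665 = 0.074630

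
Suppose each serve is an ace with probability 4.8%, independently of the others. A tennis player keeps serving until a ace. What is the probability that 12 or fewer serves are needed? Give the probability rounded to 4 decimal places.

Y = number of serves to the first success; geometric, p = 0.048.
P(Y ≤ 12) = 1 − (1−p)^12 = 1 − 0.554170 = 0.445830

0.4458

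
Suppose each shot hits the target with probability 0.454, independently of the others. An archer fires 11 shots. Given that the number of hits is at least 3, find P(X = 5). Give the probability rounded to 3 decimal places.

0.252

X ~ Binomial(11, 0.454). Want P(X=5 | X≥3) = P(X=5) / P(X≥3).
P(X=5) = C(11,5)·0.454^5·0.546^6 = 0.23609
P(X≥3) = 1 − 0.00129 − 0.01176 − 0.04889 = 0.93807
Ratio = 0.23609 / 0.93807 = 0.25168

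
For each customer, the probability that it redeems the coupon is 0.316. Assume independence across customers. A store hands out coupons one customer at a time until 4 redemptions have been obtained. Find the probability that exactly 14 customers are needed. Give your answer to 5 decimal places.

Y = trial on which the fourth success occurs; negative binomial, r=4, p=0.316.
P(Y=14) = C(13,3) · p^4 · (1−p)^10
= 286 · 0.0099712 · 0.022416 = 0.0639257

0.06393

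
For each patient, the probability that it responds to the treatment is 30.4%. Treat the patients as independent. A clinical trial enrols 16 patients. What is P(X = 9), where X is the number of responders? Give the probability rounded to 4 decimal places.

X ~ Binomial(n=16, p=0.304).
P(X=9) = C(16,9) · p^9 · (1−p)^7
= 11440 · 2.2175e-05 · 0.079116 = 0.020070

0.0201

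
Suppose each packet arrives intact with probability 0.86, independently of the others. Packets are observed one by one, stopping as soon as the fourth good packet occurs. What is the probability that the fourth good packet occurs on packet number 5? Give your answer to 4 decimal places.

0.3063

Y = trial on which the fourth success occurs; negative binomial, r=4, p=0.86.
P(Y=5) = C(4,3) · p^4 · (1−p)^1
= 4 · 0.54701 · 0.14 = 0.306325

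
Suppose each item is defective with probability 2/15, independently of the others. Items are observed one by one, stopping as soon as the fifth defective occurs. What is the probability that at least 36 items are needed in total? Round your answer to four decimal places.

0.4919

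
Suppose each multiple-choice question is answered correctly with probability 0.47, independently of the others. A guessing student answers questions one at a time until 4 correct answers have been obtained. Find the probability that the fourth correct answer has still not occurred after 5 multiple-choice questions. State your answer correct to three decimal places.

Needing more than 5 multiple-choice questions ⇔ fewer than 4 successes in the first 5. With X ~ Binomial(5, 0.47), P(Y > 5) = P(X ≤ 3).
  k=0: C(5,0)·0.47^0·0.53^5 = 0.04182
  k=1: C(5,1)·0.47^1·0.53^4 = 0.18543
  k=2: C(5,2)·0.47^2·0.53^3 = 0.32887
  k=3: C(5,3)·0.47^3·0.53^2 = 0.29164
P(X ≤ 3) = 0.84775

0.848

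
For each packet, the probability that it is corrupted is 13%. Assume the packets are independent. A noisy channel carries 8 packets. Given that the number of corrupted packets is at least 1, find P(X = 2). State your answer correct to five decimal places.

0.30544

X ~ Binomial(8, 0.13). Want P(X=2 | X≥1) = P(X=2) / P(X≥1).
P(X=2) = C(8,2)·0.13^2·0.87^6 = 0.2051919
P(X≥1) = 1 − 0.3282117 = 0.6717883
Ratio = 0.2051919 / 0.6717883 = 0.3054413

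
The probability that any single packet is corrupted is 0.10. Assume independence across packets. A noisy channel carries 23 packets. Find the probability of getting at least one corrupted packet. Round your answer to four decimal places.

0.9114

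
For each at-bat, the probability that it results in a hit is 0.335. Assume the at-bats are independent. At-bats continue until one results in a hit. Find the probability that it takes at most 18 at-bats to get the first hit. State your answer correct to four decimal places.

0.9994

Y = number of at-bats to the first success; geometric, p = 0.335.
P(Y ≤ 18) = 1 − (1−p)^18 = 1 − 0.000647 = 0.999353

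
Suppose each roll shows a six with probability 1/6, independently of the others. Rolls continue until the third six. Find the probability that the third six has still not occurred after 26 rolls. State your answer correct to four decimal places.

0.1677

Needing more than 26 rolls ⇔ fewer than 3 successes in the first 26. With X ~ Binomial(26, 0.166667), P(Y > 26) = P(X ≤ 2).
  k=0: C(26,0)·0.166667^0·0.833333^26 = 0.008735
  k=1: C(26,1)·0.166667^1·0.833333^25 = 0.045425
  k=2: C(26,2)·0.166667^2·0.833333^24 = 0.113561
P(X ≤ 2) = 0.167722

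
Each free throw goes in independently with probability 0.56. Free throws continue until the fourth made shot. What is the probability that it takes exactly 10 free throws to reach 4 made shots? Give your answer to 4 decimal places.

Y = trial on which the fourth success occurs; negative binomial, r=4, p=0.56.
P(Y=10) = C(9,3) · p^4 · (1−p)^6
= 84 · 0.098345 · 0.0072563 = 0.059944

0.0599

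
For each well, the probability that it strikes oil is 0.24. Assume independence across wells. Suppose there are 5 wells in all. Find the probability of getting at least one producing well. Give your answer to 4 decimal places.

P(at least one) = 1 − P(none) = 1 − (1 − 0.24)^5
= 1 − 0.253553 = 0.746447

0.7464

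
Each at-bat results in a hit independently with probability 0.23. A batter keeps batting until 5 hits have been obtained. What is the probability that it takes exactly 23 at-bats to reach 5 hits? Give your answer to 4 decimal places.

0.0426

Y = trial on which the fifth success occurs; negative binomial, r=5, p=0.23.
P(Y=23) = C(22,4) · p^5 · (1−p)^18
= 7315 · 0.00064363 · 0.0090538 = 0.042627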